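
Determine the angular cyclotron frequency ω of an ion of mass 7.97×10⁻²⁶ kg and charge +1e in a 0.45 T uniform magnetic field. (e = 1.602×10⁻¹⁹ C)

ω ≈ 9.0×10⁵ rad/s

ω = |q|B/m.
ω = (1.602×10⁻¹⁹)(0.45)/7.97×10⁻²⁶ ≈ 9.0×10⁵ rad/s.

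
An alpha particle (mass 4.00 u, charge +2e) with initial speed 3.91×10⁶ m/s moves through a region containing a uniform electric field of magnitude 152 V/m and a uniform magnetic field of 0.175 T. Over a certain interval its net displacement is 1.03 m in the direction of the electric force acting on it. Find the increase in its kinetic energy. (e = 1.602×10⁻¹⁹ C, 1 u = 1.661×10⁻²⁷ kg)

ΔKE ≈ 5.02×10⁻¹⁷ J

The magnetic force is always ⟂ v and does no work; only the electric force changes KE.
ΔKE = F_E · d = |q|E d = (3.204×10⁻¹⁹)(152)(1.03) ≈ 5.02×10⁻¹⁷ J.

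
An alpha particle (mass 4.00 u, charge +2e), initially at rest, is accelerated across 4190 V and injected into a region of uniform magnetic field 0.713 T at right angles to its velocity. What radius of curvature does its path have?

Acceleration: |q|V = ½mv² ⇒ v = √(2|q|V/m) = √(2·3.204×10⁻¹⁹·4190/6.644×10⁻²⁷) ≈ 6.357×10⁵ m/s.
In the field: r = mv/(|q|B) = (6.644×10⁻²⁷)(6.357×10⁵)/((3.204×10⁻¹⁹)(0.713)) ≈ 0.0185 m.

r ≈ 0.0185 m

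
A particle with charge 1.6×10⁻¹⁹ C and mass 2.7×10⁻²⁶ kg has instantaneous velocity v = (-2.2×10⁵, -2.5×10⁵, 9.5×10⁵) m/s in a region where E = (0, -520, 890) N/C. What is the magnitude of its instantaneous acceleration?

Only an electric field acts, so F = qE = (1.6×10⁻¹⁹ C)·(0, -520, 890) = (0, -8.32×10⁻¹⁷, 1.42×10⁻¹⁶) N.
|a| = |F|/m = 1.649×10⁻¹⁶/2.7×10⁻²⁶ ≈ 6.11×10⁹ m/s².

|a| ≈ 6.11×10⁹ m/s²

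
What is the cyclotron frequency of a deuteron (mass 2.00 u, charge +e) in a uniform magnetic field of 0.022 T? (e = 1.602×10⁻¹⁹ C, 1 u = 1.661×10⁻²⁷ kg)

f ≈ 1.7×10⁵ Hz

f = |q|B/(2πm).
f = (1.602×10⁻¹⁹)(0.022)/(2π·3.322×10⁻²⁷) ≈ 1.7×10⁵ Hz.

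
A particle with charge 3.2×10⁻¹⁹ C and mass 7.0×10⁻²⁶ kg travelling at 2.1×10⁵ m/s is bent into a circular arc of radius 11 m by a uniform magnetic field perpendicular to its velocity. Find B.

From |q|vB = mv²/r, B = mv/(|q|r).
B = (7.0×10⁻²⁶)(2.1×10⁵)/((3.2×10⁻¹⁹)(11)) ≈ 4.2×10⁻³ T.

B ≈ 4.2×10⁻³ T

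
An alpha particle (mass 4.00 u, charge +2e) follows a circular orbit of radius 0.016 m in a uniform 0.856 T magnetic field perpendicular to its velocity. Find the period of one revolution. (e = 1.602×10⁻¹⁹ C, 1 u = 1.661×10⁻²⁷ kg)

The cyclotron period depends only on m, q, B: T = 2πm/(|q|B).
T = 2π(6.644×10⁻²⁷)/((3.204×10⁻¹⁹)(0.856)) ≈ 1.52×10⁻⁷ s.

T ≈ 1.52×10⁻⁷ s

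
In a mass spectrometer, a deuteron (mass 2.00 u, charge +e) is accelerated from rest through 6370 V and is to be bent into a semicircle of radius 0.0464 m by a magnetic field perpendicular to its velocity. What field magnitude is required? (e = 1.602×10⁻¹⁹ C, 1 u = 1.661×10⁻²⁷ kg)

B ≈ 0.350 T

v = √(2|q|V/m) = √(2·1.602×10⁻¹⁹·6370/3.322×10⁻²⁷) ≈ 7.838×10⁵ m/s.
B = mv/(|q|r) = (3.322×10⁻²⁷)(7.838×10⁵)/((1.602×10⁻¹⁹)(0.0464)) ≈ 0.350 T.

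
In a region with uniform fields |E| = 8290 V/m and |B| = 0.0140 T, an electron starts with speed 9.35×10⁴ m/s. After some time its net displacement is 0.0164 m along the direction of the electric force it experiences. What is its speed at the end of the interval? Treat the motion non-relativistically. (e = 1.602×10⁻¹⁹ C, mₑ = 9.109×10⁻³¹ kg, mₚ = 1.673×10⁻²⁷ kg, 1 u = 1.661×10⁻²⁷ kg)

v_f ≈ 6.92×10⁶ m/s

B does no work; ΔKE = |q|E d.
½mv_f² = ½mv₀² + |q|Ed = ½(9.109×10⁻³¹)(9.35×10⁴)² + (1.602×10⁻¹⁹)(8290)(0.0164) ≈ 3.982×10⁻²¹ J + 2.178×10⁻¹⁷ J ≈ 2.178×10⁻¹⁷ J.
v_f = √(2·2.178×10⁻¹⁷/9.109×10⁻³¹) ≈ 6.92×10⁶ m/s.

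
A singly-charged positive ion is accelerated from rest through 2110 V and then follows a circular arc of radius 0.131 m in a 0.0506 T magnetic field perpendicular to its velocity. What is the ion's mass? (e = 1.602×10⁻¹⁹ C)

m ≈ 1.67×10⁻²⁷ kg

Combine |q|V = ½mv² and r = mv/(|q|B): eliminate v to get m = qB²r²/(2V).
m = (1.602×10⁻¹⁹)(0.0506)²(0.131)²/(2·2110) ≈ 1.67×10⁻²⁷ kg.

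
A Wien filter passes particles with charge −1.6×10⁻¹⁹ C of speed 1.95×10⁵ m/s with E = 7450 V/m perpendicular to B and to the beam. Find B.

B = 0.0382 T

Balance of forces in the selector: qE = qvB ⇒ B = E/v.
B = 7450/1.95×10⁵ = 0.0382 T.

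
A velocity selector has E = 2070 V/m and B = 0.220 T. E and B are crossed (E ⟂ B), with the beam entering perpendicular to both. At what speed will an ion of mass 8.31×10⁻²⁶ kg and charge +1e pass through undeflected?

For undeflected motion the electric and magnetic forces balance: qE = qvB.
v = E/B = 2070/0.220 = 9410 m/s.
The result is independent of the particle's charge and mass.

v = 9410 m/s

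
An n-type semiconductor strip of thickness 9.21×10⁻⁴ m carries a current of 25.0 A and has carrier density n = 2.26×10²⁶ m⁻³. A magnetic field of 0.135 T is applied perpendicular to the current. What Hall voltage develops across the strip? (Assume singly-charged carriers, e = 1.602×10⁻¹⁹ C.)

V_H ≈ 1.01×10⁻⁴ V

V_H = IB/(n e t).
V_H = (25.0)(0.135)/((2.26×10²⁶)(1.602×10⁻¹⁹)(9.21×10⁻⁴)) ≈ 1.01×10⁻⁴ V.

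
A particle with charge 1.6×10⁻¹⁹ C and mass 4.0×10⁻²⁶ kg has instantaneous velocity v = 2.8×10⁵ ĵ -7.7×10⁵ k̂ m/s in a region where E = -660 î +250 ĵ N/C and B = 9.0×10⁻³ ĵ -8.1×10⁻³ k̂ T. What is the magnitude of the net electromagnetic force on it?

|F| ≈ 6.42×10⁻¹⁶ N

v×B = (4660, 0, 0) N/C.
E + v×B = (4000, 250, 0) N/C.
F = q(E + v×B) = (1.6×10⁻¹⁹ C)·(4000, 250, 0) = (6.40×10⁻¹⁶, 4.00×10⁻¹⁷, 0) N.
|F| = 6.42×10⁻¹⁶ N.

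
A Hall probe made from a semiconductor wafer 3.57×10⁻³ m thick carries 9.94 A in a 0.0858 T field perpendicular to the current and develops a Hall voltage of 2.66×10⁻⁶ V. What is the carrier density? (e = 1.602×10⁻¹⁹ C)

From V_H = IB/(n e t), n = IB/(V_H e t).
n = (9.94)(0.0858)/((2.66×10⁻⁶)(1.602×10⁻¹⁹)(3.57×10⁻³)) ≈ 5.61×10²⁶ m⁻³.

n ≈ 5.61×10²⁶ m⁻³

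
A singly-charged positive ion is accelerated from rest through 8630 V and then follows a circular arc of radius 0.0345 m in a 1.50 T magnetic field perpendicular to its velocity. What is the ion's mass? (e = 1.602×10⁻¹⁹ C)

Combine |q|V = ½mv² and r = mv/(|q|B): eliminate v to get m = qB²r²/(2V).
m = (1.602×10⁻¹⁹)(1.50)²(0.0345)²/(2·8630) ≈ 2.49×10⁻²⁶ kg.

m ≈ 2.49×10⁻²⁶ kg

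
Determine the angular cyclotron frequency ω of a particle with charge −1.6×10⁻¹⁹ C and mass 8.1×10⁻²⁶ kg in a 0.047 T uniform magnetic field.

ω ≈ 9.3×10⁴ rad/s

ω = |q|B/m.
ω = (1.6×10⁻¹⁹)(0.047)/8.1×10⁻²⁶ ≈ 9.3×10⁴ rad/s.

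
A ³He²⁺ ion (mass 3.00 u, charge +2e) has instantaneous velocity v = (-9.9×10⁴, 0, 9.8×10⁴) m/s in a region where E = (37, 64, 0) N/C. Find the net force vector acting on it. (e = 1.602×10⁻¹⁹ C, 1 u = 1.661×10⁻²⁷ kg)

Only an electric field acts, so F = qE = (3.204×10⁻¹⁹ C)·(37.0, 64.0, 0) = (1.19×10⁻¹⁷, 2.05×10⁻¹⁷, 0) N.

F ≈ (1.19×10⁻¹⁷, 2.05×10⁻¹⁷, 0) N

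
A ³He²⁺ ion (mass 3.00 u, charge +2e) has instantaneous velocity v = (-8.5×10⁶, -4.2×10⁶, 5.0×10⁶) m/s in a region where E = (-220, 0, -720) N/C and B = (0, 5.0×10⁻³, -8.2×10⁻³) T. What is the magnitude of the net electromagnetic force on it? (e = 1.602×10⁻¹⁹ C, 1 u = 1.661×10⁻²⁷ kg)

|F| ≈ 2.64×10⁻¹⁴ N

v×B = (9440, -6.97×10⁴, -4.25×10⁴) N/C.
E + v×B = (9220, -6.97×10⁴, -4.32×10⁴) N/C.
F = q(E + v×B) = (3.204×10⁻¹⁹ C)·(9220, -6.97×10⁴, -4.32×10⁴) = (2.95×10⁻¹⁵, -2.23×10⁻¹⁴, -1.38×10⁻¹⁴) N.
|F| = 2.64×10⁻¹⁴ N.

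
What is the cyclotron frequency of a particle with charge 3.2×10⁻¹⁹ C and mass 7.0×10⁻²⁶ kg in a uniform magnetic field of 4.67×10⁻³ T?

f = |q|B/(2πm).
f = (3.2×10⁻¹⁹)(4.67×10⁻³)/(2π·7.0×10⁻²⁶) ≈ 3400 Hz.

f ≈ 3400 Hz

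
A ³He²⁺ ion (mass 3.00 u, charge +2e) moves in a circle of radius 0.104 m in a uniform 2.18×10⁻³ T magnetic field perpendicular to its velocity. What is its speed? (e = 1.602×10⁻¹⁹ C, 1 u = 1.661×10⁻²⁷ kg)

From |q|vB = mv²/r, v = |q|Br/m.
v = (3.204×10⁻¹⁹)(2.18×10⁻³)(0.104)/4.983×10⁻²⁷ ≈ 1.46×10⁴ m/s.

v ≈ 1.46×10⁴ m/s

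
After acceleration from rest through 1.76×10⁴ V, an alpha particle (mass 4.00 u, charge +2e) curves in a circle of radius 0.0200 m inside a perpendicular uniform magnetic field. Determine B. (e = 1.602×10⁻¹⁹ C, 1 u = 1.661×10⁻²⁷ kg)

v = √(2|q|V/m) = √(2·3.204×10⁻¹⁹·1.76×10⁴/6.644×10⁻²⁷) ≈ 1.303×10⁶ m/s.
B = mv/(|q|r) = (6.644×10⁻²⁷)(1.303×10⁶)/((3.204×10⁻¹⁹)(0.0200)) ≈ 1.35 T.

B ≈ 1.35 T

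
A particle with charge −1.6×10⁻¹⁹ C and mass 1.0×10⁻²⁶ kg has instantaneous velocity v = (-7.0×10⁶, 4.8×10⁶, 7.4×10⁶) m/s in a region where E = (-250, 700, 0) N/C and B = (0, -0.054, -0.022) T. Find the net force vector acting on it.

v×B = (2.94×10⁵, -1.54×10⁵, 3.78×10⁵) N/C.
E + v×B = (2.94×10⁵, -1.53×10⁵, 3.78×10⁵) N/C.
F = q(E + v×B) = (−1.6×10⁻¹⁹ C)·(2.94×10⁵, -1.53×10⁵, 3.78×10⁵) = (-4.70×10⁻¹⁴, 2.45×10⁻¹⁴, -6.05×10⁻¹⁴) N.

F ≈ (-4.70×10⁻¹⁴, 2.45×10⁻¹⁴, -6.05×10⁻¹⁴) N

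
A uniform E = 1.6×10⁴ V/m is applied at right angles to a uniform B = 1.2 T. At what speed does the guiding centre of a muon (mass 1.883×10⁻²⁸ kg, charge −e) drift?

v_d ≈ 1.3×10⁴ m/s

The steady drift has the magnetic force balancing the electric force, so v_d = E/B.
v_d = 1.6×10⁴/1.2 = 1.3×10⁴ m/s.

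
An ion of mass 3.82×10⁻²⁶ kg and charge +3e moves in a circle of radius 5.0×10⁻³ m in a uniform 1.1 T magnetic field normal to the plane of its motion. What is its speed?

From |q|vB = mv²/r, v = |q|Br/m.
v = (4.806×10⁻¹⁹)(1.1)(5.0×10⁻³)/3.82×10⁻²⁶ ≈ 6.9×10⁴ m/s.

v ≈ 6.9×10⁴ m/s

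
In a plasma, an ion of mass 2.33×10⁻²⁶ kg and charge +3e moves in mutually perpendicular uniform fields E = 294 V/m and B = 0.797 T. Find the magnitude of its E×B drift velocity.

v_d ≈ 369 m/s

In crossed fields the guiding centre drifts at v_d = |E×B|/B² = E/B, independent of charge and mass.
v_d = 294/0.797 = 369 m/s.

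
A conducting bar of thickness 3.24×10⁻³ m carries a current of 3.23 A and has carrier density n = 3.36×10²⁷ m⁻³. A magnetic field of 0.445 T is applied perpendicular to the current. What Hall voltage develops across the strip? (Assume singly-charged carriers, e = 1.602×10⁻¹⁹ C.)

V_H = IB/(n e t).
V_H = (3.23)(0.445)/((3.36×10²⁷)(1.602×10⁻¹⁹)(3.24×10⁻³)) ≈ 8.24×10⁻⁷ V.

V_H ≈ 8.24×10⁻⁷ V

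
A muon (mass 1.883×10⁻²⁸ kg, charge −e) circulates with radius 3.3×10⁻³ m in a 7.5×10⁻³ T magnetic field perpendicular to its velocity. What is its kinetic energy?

KE ≈ 4.2×10⁻²⁰ J

v = |q|Br/m, then KE = ½mv² = (qBr)²/(2m).
v = (1.602×10⁻¹⁹)(7.5×10⁻³)(3.3×10⁻³)/1.883×10⁻²⁸ ≈ 2.106×10⁴ m/s.
KE = ½(1.883×10⁻²⁸)(2.106×10⁴)² ≈ 4.2×10⁻²⁰ J.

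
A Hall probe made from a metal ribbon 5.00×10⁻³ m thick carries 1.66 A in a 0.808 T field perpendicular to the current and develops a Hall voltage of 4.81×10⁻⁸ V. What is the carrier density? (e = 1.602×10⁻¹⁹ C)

From V_H = IB/(n e t), n = IB/(V_H e t).
n = (1.66)(0.808)/((4.81×10⁻⁸)(1.602×10⁻¹⁹)(5.00×10⁻³)) ≈ 3.48×10²⁸ m⁻³.

n ≈ 3.48×10²⁸ m⁻³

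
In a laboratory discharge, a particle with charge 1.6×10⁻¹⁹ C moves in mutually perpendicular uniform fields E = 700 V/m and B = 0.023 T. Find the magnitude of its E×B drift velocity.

v_d ≈ 3.0×10⁴ m/s

In crossed fields the guiding centre drifts at v_d = |E×B|/B² = E/B, independent of charge and mass.
v_d = 700/0.023 = 3.0×10⁴ m/s.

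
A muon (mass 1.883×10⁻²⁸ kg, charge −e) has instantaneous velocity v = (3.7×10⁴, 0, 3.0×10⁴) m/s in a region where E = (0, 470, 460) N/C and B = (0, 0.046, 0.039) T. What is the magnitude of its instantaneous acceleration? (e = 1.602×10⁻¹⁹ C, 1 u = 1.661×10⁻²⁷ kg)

v×B = (-1380, -1440, 1700) N/C.
E + v×B = (-1380, -973, 2160) N/C.
F = q(E + v×B) = (−1.602×10⁻¹⁹ C)·(-1380, -973, 2160) = (2.21×10⁻¹⁶, 1.56×10⁻¹⁶, -3.46×10⁻¹⁶) N.
|a| = |F|/m = 4.395×10⁻¹⁶/1.883×10⁻²⁸ ≈ 2.33×10¹² m/s².

|a| ≈ 2.33×10¹² m/s²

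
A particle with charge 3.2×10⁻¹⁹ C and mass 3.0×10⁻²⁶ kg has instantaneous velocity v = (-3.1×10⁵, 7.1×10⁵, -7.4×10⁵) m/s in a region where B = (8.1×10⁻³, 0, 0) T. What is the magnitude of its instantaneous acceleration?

v×B = (0, -5990, -5750) N/C.
F = q v×B = (3.2×10⁻¹⁹ C)·(0, -5990, -5750) = (0, -1.92×10⁻¹⁵, -1.84×10⁻¹⁵) N.
|a| = |F|/m = 2.658×10⁻¹⁵/3.0×10⁻²⁶ ≈ 8.86×10¹⁰ m/s².

|a| ≈ 8.86×10¹⁰ m/s²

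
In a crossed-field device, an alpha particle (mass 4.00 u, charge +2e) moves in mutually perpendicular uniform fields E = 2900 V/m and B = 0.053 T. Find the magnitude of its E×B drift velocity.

The steady drift has the magnetic force balancing the electric force, so v_d = E/B.
v_d = 2900/0.053 = 5.5×10⁴ m/s.

v_d ≈ 5.5×10⁴ m/s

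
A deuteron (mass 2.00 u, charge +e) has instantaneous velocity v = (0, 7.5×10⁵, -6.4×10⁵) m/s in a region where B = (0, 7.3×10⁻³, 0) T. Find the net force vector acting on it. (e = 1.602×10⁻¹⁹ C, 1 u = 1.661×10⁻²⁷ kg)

v×B = (4670, 0, 0) N/C.
F = q v×B = (1.602×10⁻¹⁹ C)·(4670, 0, 0) = (7.48×10⁻¹⁶, 0, 0) N.

F ≈ (7.48×10⁻¹⁶, 0, 0) N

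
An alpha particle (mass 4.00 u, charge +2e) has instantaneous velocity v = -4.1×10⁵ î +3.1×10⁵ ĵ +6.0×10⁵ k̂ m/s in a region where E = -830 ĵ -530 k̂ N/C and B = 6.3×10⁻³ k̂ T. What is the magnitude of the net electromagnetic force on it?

v×B = (1950, 2580, 0) N/C.
E + v×B = (1950, 1750, -530) N/C.
F = q(E + v×B) = (3.204×10⁻¹⁹ C)·(1950, 1750, -530) = (6.26×10⁻¹⁶, 5.62×10⁻¹⁶, -1.70×10⁻¹⁶) N.
|F| = 8.58×10⁻¹⁶ N.

|F| ≈ 8.58×10⁻¹⁶ N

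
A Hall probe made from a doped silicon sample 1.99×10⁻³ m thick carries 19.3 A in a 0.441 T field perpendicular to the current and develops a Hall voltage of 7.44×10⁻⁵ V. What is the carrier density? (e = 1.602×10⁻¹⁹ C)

From V_H = IB/(n e t), n = IB/(V_H e t).
n = (19.3)(0.441)/((7.44×10⁻⁵)(1.602×10⁻¹⁹)(1.99×10⁻³)) ≈ 3.59×10²⁶ m⁻³.

n ≈ 3.59×10²⁶ m⁻³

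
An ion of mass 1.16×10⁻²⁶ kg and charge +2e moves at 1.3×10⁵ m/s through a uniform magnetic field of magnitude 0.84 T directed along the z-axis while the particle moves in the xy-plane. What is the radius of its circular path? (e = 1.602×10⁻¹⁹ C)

r ≈ 5.6×10⁻³ m

The magnetic force provides the centripetal force: |q|vB = mv²/r.
r = mv/(|q|B) = (1.16×10⁻²⁶)(1.3×10⁵)/((3.204×10⁻¹⁹)(0.84)) ≈ 5.6×10⁻³ m.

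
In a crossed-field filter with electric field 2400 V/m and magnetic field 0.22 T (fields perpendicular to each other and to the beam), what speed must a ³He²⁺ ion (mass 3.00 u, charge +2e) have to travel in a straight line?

Straight-line motion ⇒ electric and magnetic forces cancel, so E = vB.
v = E/B = 2400/0.22 = 1.1×10⁴ m/s.

v = 1.1×10⁴ m/s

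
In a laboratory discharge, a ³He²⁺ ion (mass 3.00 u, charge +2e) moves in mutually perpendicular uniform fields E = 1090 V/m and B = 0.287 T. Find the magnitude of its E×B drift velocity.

v_d ≈ 3800 m/s

The E×B drift speed is v_d = E/B.
v_d = 1090/0.287 = 3800 m/s.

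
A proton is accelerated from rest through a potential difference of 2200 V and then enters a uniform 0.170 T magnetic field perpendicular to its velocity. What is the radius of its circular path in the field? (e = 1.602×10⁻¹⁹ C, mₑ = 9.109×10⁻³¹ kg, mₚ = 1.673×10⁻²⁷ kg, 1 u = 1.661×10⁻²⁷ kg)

r ≈ 0.0399 m

Acceleration: |q|V = ½mv² ⇒ v = √(2|q|V/m) = √(2·1.602×10⁻¹⁹·2200/1.673×10⁻²⁷) ≈ 6.491×10⁵ m/s.
In the field: r = mv/(|q|B) = (1.673×10⁻²⁷)(6.491×10⁵)/((1.602×10⁻¹⁹)(0.170)) ≈ 0.0399 m.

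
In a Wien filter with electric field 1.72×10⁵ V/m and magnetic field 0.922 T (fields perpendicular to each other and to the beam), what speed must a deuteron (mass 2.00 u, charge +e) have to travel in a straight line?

v = 1.87×10⁵ m/s

Straight-line motion ⇒ electric and magnetic forces cancel, so E = vB.
v = E/B = 1.72×10⁵/0.922 = 1.87×10⁵ m/s.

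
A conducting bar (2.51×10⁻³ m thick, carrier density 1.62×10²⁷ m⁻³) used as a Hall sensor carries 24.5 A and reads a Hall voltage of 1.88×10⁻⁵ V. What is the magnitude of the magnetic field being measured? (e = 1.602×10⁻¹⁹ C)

B ≈ 0.500 T

From V_H = IB/(n e t), B = V_H n e t / I.
B = (1.88×10⁻⁵)(1.62×10²⁷)(1.602×10⁻¹⁹)(2.51×10⁻³)/24.5 ≈ 0.500 T.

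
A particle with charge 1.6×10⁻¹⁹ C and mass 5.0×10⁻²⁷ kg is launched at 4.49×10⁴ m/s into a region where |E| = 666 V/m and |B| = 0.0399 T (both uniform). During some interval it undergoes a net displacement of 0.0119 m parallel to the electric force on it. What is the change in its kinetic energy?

The magnetic force is always ⟂ v and does no work; only the electric force changes KE.
ΔKE = F_E · d = |q|E d = (1.6×10⁻¹⁹)(666)(0.0119) ≈ 1.27×10⁻¹⁸ J.

ΔKE ≈ 1.27×10⁻¹⁸ J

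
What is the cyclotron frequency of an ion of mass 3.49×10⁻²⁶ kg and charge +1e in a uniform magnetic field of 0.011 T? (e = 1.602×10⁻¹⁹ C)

f = |q|B/(2πm).
f = (1.602×10⁻¹⁹)(0.011)/(2π·3.49×10⁻²⁶) ≈ 8000 Hz.

f ≈ 8000 Hz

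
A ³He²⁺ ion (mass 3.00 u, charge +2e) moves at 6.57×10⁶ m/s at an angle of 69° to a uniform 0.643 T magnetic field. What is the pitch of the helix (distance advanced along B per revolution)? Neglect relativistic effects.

p ≈ 0.358 m

v∥ = v cosθ = 6.57×10⁶·cos69° ≈ 2.354×10⁶ m/s.
T = 2πm/(|q|B) = 2π(4.983×10⁻²⁷)/((3.204×10⁻¹⁹)(0.643)) ≈ 1.520×10⁻⁷ s.
pitch = v∥ T = (2.354×10⁶)(1.520×10⁻⁷) ≈ 0.358 m.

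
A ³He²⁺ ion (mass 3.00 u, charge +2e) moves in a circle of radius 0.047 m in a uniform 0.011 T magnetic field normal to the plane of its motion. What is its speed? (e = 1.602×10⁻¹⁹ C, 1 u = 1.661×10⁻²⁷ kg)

From |q|vB = mv²/r, v = |q|Br/m.
v = (3.204×10⁻¹⁹)(0.011)(0.047)/4.983×10⁻²⁷ ≈ 3.3×10⁴ m/s.

v ≈ 3.3×10⁴ m/s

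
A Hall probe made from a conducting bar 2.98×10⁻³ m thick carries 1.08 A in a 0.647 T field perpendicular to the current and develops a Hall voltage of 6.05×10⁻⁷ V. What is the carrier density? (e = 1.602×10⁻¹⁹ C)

From V_H = IB/(n e t), n = IB/(V_H e t).
n = (1.08)(0.647)/((6.05×10⁻⁷)(1.602×10⁻¹⁹)(2.98×10⁻³)) ≈ 2.42×10²⁷ m⁻³.

n ≈ 2.42×10²⁷ m⁻³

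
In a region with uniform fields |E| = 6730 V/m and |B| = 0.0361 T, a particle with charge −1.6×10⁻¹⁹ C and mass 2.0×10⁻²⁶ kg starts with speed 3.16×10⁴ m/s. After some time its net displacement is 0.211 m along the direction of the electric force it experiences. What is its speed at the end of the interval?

B does no work; ΔKE = |q|E d.
½mv_f² = ½mv₀² + |q|Ed = ½(2.0×10⁻²⁶)(3.16×10⁴)² + (1.6×10⁻¹⁹)(6730)(0.211) ≈ 9.986×10⁻¹⁸ J + 2.272×10⁻¹⁶ J ≈ 2.372×10⁻¹⁶ J.
v_f = √(2·2.372×10⁻¹⁶/2.0×10⁻²⁶) ≈ 1.54×10⁵ m/s.

v_f ≈ 1.54×10⁵ m/s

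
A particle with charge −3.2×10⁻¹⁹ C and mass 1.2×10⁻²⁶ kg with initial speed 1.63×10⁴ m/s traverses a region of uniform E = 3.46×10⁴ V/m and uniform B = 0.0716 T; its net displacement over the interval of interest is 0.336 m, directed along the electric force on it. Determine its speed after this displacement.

B does no work; ΔKE = |q|E d.
½mv_f² = ½mv₀² + |q|Ed = ½(1.2×10⁻²⁶)(1.63×10⁴)² + (3.2×10⁻¹⁹)(3.46×10⁴)(0.336) ≈ 1.594×10⁻¹⁸ J + 3.720×10⁻¹⁵ J ≈ 3.722×10⁻¹⁵ J.
v_f = √(2·3.722×10⁻¹⁵/1.2×10⁻²⁶) ≈ 7.88×10⁵ m/s.

v_f ≈ 7.88×10⁵ m/s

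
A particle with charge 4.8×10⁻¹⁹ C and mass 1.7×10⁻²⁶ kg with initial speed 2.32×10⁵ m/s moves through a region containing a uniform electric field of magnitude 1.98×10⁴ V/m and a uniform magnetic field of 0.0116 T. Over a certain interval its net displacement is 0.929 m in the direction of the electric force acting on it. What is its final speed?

v_f ≈ 1.05×10⁶ m/s

B does no work; ΔKE = |q|E d.
½mv_f² = ½mv₀² + |q|Ed = ½(1.7×10⁻²⁶)(2.32×10⁵)² + (4.8×10⁻¹⁹)(1.98×10⁴)(0.929) ≈ 4.575×10⁻¹⁶ J + 8.829×10⁻¹⁵ J ≈ 9.287×10⁻¹⁵ J.
v_f = √(2·9.287×10⁻¹⁵/1.7×10⁻²⁶) ≈ 1.05×10⁶ m/s.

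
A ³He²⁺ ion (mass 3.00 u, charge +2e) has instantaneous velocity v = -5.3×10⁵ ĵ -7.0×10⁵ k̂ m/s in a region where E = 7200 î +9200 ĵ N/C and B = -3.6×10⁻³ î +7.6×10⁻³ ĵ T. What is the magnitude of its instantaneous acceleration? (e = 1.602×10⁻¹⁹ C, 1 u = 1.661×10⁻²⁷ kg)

|a| ≈ 1.11×10¹² m/s²

v×B = (5320, 2520, -1910) N/C.
E + v×B = (1.25×10⁴, 1.17×10⁴, -1910) N/C.
F = q(E + v×B) = (3.204×10⁻¹⁹ C)·(1.25×10⁴, 1.17×10⁴, -1910) = (4.01×10⁻¹⁵, 3.76×10⁻¹⁵, -6.11×10⁻¹⁶) N.
|a| = |F|/m = 5.529×10⁻¹⁵/4.983×10⁻²⁷ ≈ 1.11×10¹² m/s².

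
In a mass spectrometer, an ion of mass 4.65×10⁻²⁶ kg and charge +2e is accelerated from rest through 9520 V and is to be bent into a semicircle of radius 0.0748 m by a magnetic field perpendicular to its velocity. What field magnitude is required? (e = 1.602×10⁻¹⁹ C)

B ≈ 0.703 T

v = √(2|q|V/m) = √(2·3.204×10⁻¹⁹·9520/4.65×10⁻²⁶) ≈ 3.622×10⁵ m/s.
B = mv/(|q|r) = (4.65×10⁻²⁶)(3.622×10⁵)/((3.204×10⁻¹⁹)(0.0748)) ≈ 0.703 T.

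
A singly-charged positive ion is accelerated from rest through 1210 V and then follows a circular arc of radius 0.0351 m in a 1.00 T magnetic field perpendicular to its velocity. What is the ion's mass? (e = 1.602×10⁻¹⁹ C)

m ≈ 8.16×10⁻²⁶ kg

Combine |q|V = ½mv² and r = mv/(|q|B): eliminate v to get m = qB²r²/(2V).
m = (1.602×10⁻¹⁹)(1.00)²(0.0351)²/(2·1210) ≈ 8.16×10⁻²⁶ kg.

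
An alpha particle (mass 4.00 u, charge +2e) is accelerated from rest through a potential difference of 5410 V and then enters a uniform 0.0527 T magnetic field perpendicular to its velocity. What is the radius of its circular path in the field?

r ≈ 0.284 m

Acceleration: |q|V = ½mv² ⇒ v = √(2|q|V/m) = √(2·3.204×10⁻¹⁹·5410/6.644×10⁻²⁷) ≈ 7.223×10⁵ m/s.
In the field: r = mv/(|q|B) = (6.644×10⁻²⁷)(7.223×10⁵)/((3.204×10⁻¹⁹)(0.0527)) ≈ 0.284 m.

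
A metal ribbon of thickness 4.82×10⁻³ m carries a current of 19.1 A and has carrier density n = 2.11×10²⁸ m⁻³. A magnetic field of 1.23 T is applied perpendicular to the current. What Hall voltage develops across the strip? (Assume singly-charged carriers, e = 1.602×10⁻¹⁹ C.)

V_H = IB/(n e t).
V_H = (19.1)(1.23)/((2.11×10²⁸)(1.602×10⁻¹⁹)(4.82×10⁻³)) ≈ 1.44×10⁻⁶ V.

V_H ≈ 1.44×10⁻⁶ V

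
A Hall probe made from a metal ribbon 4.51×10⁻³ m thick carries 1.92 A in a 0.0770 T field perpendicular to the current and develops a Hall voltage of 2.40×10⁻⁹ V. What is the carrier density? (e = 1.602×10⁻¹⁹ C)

n ≈ 8.53×10²⁸ m⁻³

From V_H = IB/(n e t), n = IB/(V_H e t).
n = (1.92)(0.0770)/((2.40×10⁻⁹)(1.602×10⁻¹⁹)(4.51×10⁻³)) ≈ 8.53×10²⁸ m⁻³.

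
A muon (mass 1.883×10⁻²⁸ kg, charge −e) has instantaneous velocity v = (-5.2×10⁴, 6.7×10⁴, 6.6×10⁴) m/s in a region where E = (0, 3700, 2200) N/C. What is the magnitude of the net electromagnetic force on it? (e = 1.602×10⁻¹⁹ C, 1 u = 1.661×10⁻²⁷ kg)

Only an electric field acts, so F = qE = (−1.602×10⁻¹⁹ C)·(0, 3700, 2200) = (0, -5.93×10⁻¹⁶, -3.52×10⁻¹⁶) N.
|F| = 6.90×10⁻¹⁶ N.

|F| ≈ 6.90×10⁻¹⁶ N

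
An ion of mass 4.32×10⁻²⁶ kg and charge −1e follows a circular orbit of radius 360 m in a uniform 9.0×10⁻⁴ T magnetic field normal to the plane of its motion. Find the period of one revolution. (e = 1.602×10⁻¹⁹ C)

T ≈ 1.9×10⁻³ s

The cyclotron period depends only on m, q, B: T = 2πm/(|q|B).
T = 2π(4.32×10⁻²⁶)/((1.602×10⁻¹⁹)(9.0×10⁻⁴)) ≈ 1.9×10⁻³ s.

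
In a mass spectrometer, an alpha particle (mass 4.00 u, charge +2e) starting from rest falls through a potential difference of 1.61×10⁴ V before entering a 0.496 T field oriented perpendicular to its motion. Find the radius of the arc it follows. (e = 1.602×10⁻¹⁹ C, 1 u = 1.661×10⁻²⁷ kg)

Acceleration: |q|V = ½mv² ⇒ v = √(2|q|V/m) = √(2·3.204×10⁻¹⁹·1.61×10⁴/6.644×10⁻²⁷) ≈ 1.246×10⁶ m/s.
In the field: r = mv/(|q|B) = (6.644×10⁻²⁷)(1.246×10⁶)/((3.204×10⁻¹⁹)(0.496)) ≈ 0.0521 m.

r ≈ 0.0521 m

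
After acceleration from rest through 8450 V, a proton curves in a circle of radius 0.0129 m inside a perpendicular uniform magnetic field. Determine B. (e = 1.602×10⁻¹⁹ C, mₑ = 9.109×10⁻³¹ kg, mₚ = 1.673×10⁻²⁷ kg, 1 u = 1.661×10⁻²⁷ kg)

v = √(2|q|V/m) = √(2·1.602×10⁻¹⁹·8450/1.673×10⁻²⁷) ≈ 1.272×10⁶ m/s.
B = mv/(|q|r) = (1.673×10⁻²⁷)(1.272×10⁶)/((1.602×10⁻¹⁹)(0.0129)) ≈ 1.03 T.

B ≈ 1.03 T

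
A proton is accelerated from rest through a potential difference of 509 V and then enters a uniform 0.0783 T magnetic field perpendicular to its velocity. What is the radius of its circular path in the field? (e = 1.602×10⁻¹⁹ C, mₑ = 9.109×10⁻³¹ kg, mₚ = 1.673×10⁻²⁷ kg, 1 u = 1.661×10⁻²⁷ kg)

Acceleration: |q|V = ½mv² ⇒ v = √(2|q|V/m) = √(2·1.602×10⁻¹⁹·509/1.673×10⁻²⁷) ≈ 3.122×10⁵ m/s.
In the field: r = mv/(|q|B) = (1.673×10⁻²⁷)(3.122×10⁵)/((1.602×10⁻¹⁹)(0.0783)) ≈ 0.0416 m.

r ≈ 0.0416 m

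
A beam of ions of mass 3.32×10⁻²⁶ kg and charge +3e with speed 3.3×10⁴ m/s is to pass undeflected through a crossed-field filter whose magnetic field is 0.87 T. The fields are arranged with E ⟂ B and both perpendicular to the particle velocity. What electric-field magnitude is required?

E = 2.9×10⁴ V/m

For straight-line motion qE = qvB, so E = vB.
E = 3.3×10⁴ × 0.87 = 2.9×10⁴ V/m.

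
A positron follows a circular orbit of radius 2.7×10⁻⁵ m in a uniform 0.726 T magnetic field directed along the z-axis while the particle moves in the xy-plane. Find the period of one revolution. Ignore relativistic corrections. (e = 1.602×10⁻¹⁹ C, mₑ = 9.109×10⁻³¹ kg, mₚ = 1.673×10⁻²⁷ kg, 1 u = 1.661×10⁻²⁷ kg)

T ≈ 4.92×10⁻¹¹ s

The cyclotron period depends only on m, q, B: T = 2πm/(|q|B).
T = 2π(9.109×10⁻³¹)/((1.602×10⁻¹⁹)(0.726)) ≈ 4.92×10⁻¹¹ s.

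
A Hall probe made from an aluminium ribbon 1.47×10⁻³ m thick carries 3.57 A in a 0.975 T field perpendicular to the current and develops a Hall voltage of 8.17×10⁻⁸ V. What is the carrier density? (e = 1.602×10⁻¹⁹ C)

From V_H = IB/(n e t), n = IB/(V_H e t).
n = (3.57)(0.975)/((8.17×10⁻⁸)(1.602×10⁻¹⁹)(1.47×10⁻³)) ≈ 1.81×10²⁹ m⁻³.

n ≈ 1.81×10²⁹ m⁻³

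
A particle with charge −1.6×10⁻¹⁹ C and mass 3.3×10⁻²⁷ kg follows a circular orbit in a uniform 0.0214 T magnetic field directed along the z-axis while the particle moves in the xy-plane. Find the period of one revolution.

The cyclotron period depends only on m, q, B: T = 2πm/(|q|B).
T = 2π(3.3×10⁻²⁷)/((1.6×10⁻¹⁹)(0.0214)) ≈ 6.06×10⁻⁶ s.

T ≈ 6.06×10⁻⁶ s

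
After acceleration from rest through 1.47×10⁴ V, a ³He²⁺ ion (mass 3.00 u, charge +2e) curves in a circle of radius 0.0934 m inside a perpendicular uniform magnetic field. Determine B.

v = √(2|q|V/m) = √(2·3.204×10⁻¹⁹·1.47×10⁴/4.983×10⁻²⁷) ≈ 1.375×10⁶ m/s.
B = mv/(|q|r) = (4.983×10⁻²⁷)(1.375×10⁶)/((3.204×10⁻¹⁹)(0.0934)) ≈ 0.229 T.

B ≈ 0.229 T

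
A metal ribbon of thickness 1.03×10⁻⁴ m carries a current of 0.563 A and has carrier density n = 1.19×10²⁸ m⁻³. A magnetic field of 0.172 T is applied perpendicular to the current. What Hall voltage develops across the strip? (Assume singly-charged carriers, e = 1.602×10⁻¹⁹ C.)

V_H = IB/(n e t).
V_H = (0.563)(0.172)/((1.19×10²⁸)(1.602×10⁻¹⁹)(1.03×10⁻⁴)) ≈ 4.93×10⁻⁷ V.

V_H ≈ 4.93×10⁻⁷ V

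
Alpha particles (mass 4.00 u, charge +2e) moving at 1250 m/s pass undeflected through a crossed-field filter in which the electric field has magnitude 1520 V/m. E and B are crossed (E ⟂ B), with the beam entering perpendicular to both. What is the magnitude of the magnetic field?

B = 1.22 T

Balance of forces in the selector: qE = qvB ⇒ B = E/v.
B = 1520/1250 = 1.22 T.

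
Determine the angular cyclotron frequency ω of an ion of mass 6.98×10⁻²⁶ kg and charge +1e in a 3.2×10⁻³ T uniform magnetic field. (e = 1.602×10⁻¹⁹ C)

ω ≈ 7300 rad/s

ω = |q|B/m.
ω = (1.602×10⁻¹⁹)(3.2×10⁻³)/6.98×10⁻²⁶ ≈ 7300 rad/s.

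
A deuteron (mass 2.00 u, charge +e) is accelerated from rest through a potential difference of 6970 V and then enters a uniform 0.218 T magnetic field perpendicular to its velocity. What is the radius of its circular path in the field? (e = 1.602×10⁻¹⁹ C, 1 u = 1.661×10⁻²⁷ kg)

r ≈ 0.0780 m

Acceleration: |q|V = ½mv² ⇒ v = √(2|q|V/m) = √(2·1.602×10⁻¹⁹·6970/3.322×10⁻²⁷) ≈ 8.199×10⁵ m/s.
In the field: r = mv/(|q|B) = (3.322×10⁻²⁷)(8.199×10⁵)/((1.602×10⁻¹⁹)(0.218)) ≈ 0.0780 m.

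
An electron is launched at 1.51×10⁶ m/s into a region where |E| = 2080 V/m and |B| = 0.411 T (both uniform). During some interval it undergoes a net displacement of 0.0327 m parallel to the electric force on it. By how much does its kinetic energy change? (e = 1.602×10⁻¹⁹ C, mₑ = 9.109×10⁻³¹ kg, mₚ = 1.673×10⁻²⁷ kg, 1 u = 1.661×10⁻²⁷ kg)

ΔKE ≈ 1.09×10⁻¹⁷ J

The magnetic force is always ⟂ v and does no work; only the electric force changes KE.
ΔKE = F_E · d = |q|E d = (1.602×10⁻¹⁹)(2080)(0.0327) ≈ 1.09×10⁻¹⁷ J.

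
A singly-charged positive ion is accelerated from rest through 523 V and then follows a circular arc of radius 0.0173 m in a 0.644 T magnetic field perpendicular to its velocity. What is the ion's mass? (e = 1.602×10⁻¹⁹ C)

Combine |q|V = ½mv² and r = mv/(|q|B): eliminate v to get m = qB²r²/(2V).
m = (1.602×10⁻¹⁹)(0.644)²(0.0173)²/(2·523) ≈ 1.90×10⁻²⁶ kg.

m ≈ 1.90×10⁻²⁶ kg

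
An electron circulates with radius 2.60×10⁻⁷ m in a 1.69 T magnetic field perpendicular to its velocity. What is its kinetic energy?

KE ≈ 2.72×10⁻²¹ J

v = |q|Br/m, then KE = ½mv² = (qBr)²/(2m).
v = (1.602×10⁻¹⁹)(1.69)(2.60×10⁻⁷)/9.109×10⁻³¹ ≈ 7.728×10⁴ m/s.
KE = ½(9.109×10⁻³¹)(7.728×10⁴)² ≈ 2.72×10⁻²¹ J.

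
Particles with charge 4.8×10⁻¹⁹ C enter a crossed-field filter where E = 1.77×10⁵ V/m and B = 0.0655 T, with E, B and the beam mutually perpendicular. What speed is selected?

v = 2.70×10⁶ m/s

Zero net Lorentz force requires |qE| = |q v×B|, i.e. E = vB.
v = E/B = 1.77×10⁵/0.0655 = 2.70×10⁶ m/s.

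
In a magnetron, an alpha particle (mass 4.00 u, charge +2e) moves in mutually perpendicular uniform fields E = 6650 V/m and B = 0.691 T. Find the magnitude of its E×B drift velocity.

In crossed fields the guiding centre drifts at v_d = |E×B|/B² = E/B, independent of charge and mass.
v_d = 6650/0.691 = 9620 m/s.

v_d ≈ 9620 m/s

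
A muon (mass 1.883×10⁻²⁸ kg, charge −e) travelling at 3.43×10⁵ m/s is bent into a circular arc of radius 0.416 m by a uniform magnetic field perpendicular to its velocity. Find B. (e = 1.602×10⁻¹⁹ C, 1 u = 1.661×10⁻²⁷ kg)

B ≈ 9.69×10⁻⁴ T

From |q|vB = mv²/r, B = mv/(|q|r).
B = (1.883×10⁻²⁸)(3.43×10⁵)/((1.602×10⁻¹⁹)(0.416)) ≈ 9.69×10⁻⁴ T.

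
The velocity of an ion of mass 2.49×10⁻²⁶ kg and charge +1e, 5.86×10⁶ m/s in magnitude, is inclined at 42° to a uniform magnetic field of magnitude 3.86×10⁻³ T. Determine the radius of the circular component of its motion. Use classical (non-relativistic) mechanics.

r ≈ 158 m

v⊥ = v sinθ = 5.86×10⁶·sin42° ≈ 3.921×10⁶ m/s.
r = m v⊥/(|q|B) = (2.49×10⁻²⁶)(3.921×10⁶)/((1.602×10⁻¹⁹)(3.86×10⁻³)) ≈ 158 m.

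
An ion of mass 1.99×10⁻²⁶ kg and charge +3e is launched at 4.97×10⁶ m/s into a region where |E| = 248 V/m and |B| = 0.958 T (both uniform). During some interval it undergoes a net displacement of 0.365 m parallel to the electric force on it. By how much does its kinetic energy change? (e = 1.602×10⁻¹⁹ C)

ΔKE ≈ 4.35×10⁻¹⁷ J

The magnetic force is always ⟂ v and does no work; only the electric force changes KE.
ΔKE = F_E · d = |q|E d = (4.806×10⁻¹⁹)(248)(0.365) ≈ 4.35×10⁻¹⁷ J.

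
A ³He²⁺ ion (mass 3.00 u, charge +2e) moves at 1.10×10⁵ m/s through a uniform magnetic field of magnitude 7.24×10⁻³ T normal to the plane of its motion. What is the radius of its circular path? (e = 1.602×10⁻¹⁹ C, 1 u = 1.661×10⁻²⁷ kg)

The magnetic force provides the centripetal force: |q|vB = mv²/r.
r = mv/(|q|B) = (4.983×10⁻²⁷)(1.10×10⁵)/((3.204×10⁻¹⁹)(7.24×10⁻³)) ≈ 0.236 m.

r ≈ 0.236 m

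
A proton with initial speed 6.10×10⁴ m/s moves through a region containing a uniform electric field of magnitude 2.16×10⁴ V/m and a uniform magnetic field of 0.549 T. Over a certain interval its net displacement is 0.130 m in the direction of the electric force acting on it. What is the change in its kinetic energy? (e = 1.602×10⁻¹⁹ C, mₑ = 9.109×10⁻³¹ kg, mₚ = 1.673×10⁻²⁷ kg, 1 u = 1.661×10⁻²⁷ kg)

ΔKE ≈ 4.50×10⁻¹⁶ J

The magnetic force is always ⟂ v and does no work; only the electric force changes KE.
ΔKE = F_E · d = |q|E d = (1.602×10⁻¹⁹)(2.16×10⁴)(0.130) ≈ 4.50×10⁻¹⁶ J.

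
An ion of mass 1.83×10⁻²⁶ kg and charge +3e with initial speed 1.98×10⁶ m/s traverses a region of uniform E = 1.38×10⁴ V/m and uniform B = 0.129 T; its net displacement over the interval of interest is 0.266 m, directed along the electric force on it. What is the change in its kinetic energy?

The magnetic force is always ⟂ v and does no work; only the electric force changes KE.
ΔKE = F_E · d = |q|E d = (4.806×10⁻¹⁹)(1.38×10⁴)(0.266) ≈ 1.76×10⁻¹⁵ J.

ΔKE ≈ 1.76×10⁻¹⁵ J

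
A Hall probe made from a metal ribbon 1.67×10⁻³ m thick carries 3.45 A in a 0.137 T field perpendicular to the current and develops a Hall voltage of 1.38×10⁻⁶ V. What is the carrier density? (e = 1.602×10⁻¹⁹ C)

n ≈ 1.28×10²⁷ m⁻³

From V_H = IB/(n e t), n = IB/(V_H e t).
n = (3.45)(0.137)/((1.38×10⁻⁶)(1.602×10⁻¹⁹)(1.67×10⁻³)) ≈ 1.28×10²⁷ m⁻³.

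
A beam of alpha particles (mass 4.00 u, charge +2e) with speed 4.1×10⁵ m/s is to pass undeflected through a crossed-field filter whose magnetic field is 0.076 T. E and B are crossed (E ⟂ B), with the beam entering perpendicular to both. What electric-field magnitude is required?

E = 3.1×10⁴ V/m

For straight-line motion qE = qvB, so E = vB.
E = 4.1×10⁵ × 0.076 = 3.1×10⁴ V/m.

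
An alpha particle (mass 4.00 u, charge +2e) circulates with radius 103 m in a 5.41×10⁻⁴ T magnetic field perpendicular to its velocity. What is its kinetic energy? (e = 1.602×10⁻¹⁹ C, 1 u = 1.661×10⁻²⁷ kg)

v = |q|Br/m, then KE = ½mv² = (qBr)²/(2m).
v = (3.204×10⁻¹⁹)(5.41×10⁻⁴)(103)/6.644×10⁻²⁷ ≈ 2.687×10⁶ m/s.
KE = ½(6.644×10⁻²⁷)(2.687×10⁶)² ≈ 2.40×10⁻¹⁴ J.

KE ≈ 2.40×10⁻¹⁴ J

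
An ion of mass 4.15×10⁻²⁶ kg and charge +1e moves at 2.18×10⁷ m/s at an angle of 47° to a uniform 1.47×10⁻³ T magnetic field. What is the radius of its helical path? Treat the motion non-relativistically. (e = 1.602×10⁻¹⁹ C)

v⊥ = v sinθ = 2.18×10⁷·sin47° ≈ 1.594×10⁷ m/s.
r = m v⊥/(|q|B) = (4.15×10⁻²⁶)(1.594×10⁷)/((1.602×10⁻¹⁹)(1.47×10⁻³)) ≈ 2810 m.

r ≈ 2810 m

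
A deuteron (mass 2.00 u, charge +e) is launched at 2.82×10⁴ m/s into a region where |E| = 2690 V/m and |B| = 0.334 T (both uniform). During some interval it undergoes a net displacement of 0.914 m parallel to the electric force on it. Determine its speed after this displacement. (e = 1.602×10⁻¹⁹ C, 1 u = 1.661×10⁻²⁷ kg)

v_f ≈ 4.88×10⁵ m/s

B does no work; ΔKE = |q|E d.
½mv_f² = ½mv₀² + |q|Ed = ½(3.322×10⁻²⁷)(2.82×10⁴)² + (1.602×10⁻¹⁹)(2690)(0.914) ≈ 1.321×10⁻¹⁸ J + 3.939×10⁻¹⁶ J ≈ 3.952×10⁻¹⁶ J.
v_f = √(2·3.952×10⁻¹⁶/3.322×10⁻²⁷) ≈ 4.88×10⁵ m/s.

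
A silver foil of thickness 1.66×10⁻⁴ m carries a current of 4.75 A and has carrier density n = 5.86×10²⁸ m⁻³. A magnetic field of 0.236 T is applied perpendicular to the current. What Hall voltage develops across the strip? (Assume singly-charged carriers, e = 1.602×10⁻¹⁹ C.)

V_H ≈ 7.19×10⁻⁷ V

V_H = IB/(n e t).
V_H = (4.75)(0.236)/((5.86×10²⁸)(1.602×10⁻¹⁹)(1.66×10⁻⁴)) ≈ 7.19×10⁻⁷ V.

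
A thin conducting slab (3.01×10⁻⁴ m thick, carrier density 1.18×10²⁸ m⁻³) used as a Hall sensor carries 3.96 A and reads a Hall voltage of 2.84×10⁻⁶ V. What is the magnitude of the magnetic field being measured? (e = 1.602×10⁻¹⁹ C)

B ≈ 0.408 T

From V_H = IB/(n e t), B = V_H n e t / I.
B = (2.84×10⁻⁶)(1.18×10²⁸)(1.602×10⁻¹⁹)(3.01×10⁻⁴)/3.96 ≈ 0.408 T.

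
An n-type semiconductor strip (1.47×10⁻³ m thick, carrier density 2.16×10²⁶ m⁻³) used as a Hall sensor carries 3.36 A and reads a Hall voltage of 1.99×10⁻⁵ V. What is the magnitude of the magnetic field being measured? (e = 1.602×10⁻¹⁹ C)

B ≈ 0.301 T

From V_H = IB/(n e t), B = V_H n e t / I.
B = (1.99×10⁻⁵)(2.16×10²⁶)(1.602×10⁻¹⁹)(1.47×10⁻³)/3.36 ≈ 0.301 T.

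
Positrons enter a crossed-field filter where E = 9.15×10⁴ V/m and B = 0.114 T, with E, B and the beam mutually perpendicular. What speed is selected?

v = 8.03×10⁵ m/s

For undeflected motion the electric and magnetic forces balance: qE = qvB.
v = E/B = 9.15×10⁴/0.114 = 8.03×10⁵ m/s.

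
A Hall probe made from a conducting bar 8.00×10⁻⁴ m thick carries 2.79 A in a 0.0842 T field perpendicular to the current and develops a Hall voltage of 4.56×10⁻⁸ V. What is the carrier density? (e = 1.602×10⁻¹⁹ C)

n ≈ 4.02×10²⁸ m⁻³

From V_H = IB/(n e t), n = IB/(V_H e t).
n = (2.79)(0.0842)/((4.56×10⁻⁸)(1.602×10⁻¹⁹)(8.00×10⁻⁴)) ≈ 4.02×10²⁸ m⁻³.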